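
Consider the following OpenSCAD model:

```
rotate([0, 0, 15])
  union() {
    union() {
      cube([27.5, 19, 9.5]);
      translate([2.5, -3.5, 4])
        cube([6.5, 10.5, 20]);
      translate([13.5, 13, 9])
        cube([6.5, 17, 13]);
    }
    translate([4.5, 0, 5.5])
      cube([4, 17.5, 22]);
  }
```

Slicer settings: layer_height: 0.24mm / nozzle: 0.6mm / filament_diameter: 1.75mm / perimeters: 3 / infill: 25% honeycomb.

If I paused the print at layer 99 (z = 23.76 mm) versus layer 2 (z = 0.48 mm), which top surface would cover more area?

Layer 99 (z = 23.76): the cube does not reach this height (z outside [0, 9.5]); the cube at (2.5, -3.5) (footprint 6.5×10.5) is included at this height (area 68.25 mm²); the cube at (13.5, 13) is absent (z outside [9, 22]); Merging all regions: only the 6.5×10.5 cube at (2.5, -3.5) is present, so the union is just that shape — area = 68.25 mm²; the cube at (4.5, 0) is present — its section is the full 4×17.5 rectangle (area 70.00 mm²); Merging all regions: the regions partially overlap — summed areas 138.25 mm² minus the doubly-counted overlap 28.00 mm² gives 110.25 mm² — area = 110.25 mm²; (rotated 15° about Z; rotation is an isometry so areas/perimeters/island counts are preserved). So its area = 110.25 mm². Layer 2 (z = 0.48): the cube (footprint 27.5×19) is included at this height (area 522.50 mm²); the cube at (2.5, -3.5) is not intersected at this z (z outside [4, 24]); the cube at (13.5, 13) does not reach this height (z outside [9, 22]); Merging all regions: only the 27.5×19 cube is present, so the union is just that shape — area = 522.50 mm²; the cube at (4.5, 0) is not intersected at this z (z outside [5.5, 27.5]); Combining (union): only the result so far is present, so the union is just that shape — area = 522.50 mm²; (rotated 15° about Z; rotation is an isometry so areas/perimeters/island counts are preserved). So its area = 522.50 mm². Layer 2 is larger (522.50 vs 110.25 mm²).

layer 2 (z = 0.48 mm)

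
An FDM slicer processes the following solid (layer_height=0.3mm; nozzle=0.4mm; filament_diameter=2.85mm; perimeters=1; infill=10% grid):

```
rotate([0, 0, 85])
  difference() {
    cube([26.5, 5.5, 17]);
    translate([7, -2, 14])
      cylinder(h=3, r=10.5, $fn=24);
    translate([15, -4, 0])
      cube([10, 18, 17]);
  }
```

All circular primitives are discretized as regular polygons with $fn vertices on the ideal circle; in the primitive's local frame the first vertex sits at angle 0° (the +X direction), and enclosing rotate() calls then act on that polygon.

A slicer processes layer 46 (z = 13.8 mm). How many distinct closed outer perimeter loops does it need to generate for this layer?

2

At z = 13.8 mm: the cube is present — its section is the full 26.5×5.5 rectangle; the cylinder at (7, -2) is absent (z outside [14, 17]); the 10×18 cube at (15, -4) contributes its full rectangle; Taking the first minus the rest: starting from the 26.5×5.5 cube, the 10×18 cube at (15, -4) partially overlaps it — only the 55.00 mm² overlap (of its 180.00 mm²) is removed, clipping the outline — 2 connected regions; (rotated 85° about Z; rotation is an isometry so areas/perimeters/island counts are preserved). The result has 2 disconnected regions.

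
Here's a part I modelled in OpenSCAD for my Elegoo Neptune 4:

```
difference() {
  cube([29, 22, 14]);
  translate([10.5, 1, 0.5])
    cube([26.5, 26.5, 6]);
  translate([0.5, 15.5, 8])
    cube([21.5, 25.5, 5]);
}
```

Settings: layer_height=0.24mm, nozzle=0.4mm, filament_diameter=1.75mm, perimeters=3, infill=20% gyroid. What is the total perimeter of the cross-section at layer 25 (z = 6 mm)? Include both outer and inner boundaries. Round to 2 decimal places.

102.00 mm

At z = 6 mm: the cube (footprint 29×22) is included at this height (perimeter 102.00 mm); the cube at (10.5, 1) is present — its section is the full 26.5×26.5 rectangle (perimeter 106.00 mm); the cube at (0.5, 15.5) does not reach this height (z outside [8, 13]); Taking the first minus the rest: starting from the 29×22 cube, the 26.5×26.5 cube at (10.5, 1) partially overlaps it — only the 388.50 mm² overlap (of its 702.25 mm²) is removed, clipping the outline — boundary = 102.00 mm. Overall, the cross-section is a single solid region. Total boundary length (outer) = 102.00 mm.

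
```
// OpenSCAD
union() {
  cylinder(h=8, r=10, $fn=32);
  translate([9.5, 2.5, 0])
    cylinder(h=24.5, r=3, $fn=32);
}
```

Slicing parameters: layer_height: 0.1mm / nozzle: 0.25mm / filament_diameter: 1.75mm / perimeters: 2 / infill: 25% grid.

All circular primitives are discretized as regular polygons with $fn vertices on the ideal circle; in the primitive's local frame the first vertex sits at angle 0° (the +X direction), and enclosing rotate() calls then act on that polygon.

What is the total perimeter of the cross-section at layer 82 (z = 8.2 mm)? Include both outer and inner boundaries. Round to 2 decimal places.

18.82 mm

At z = 8.2 mm: the cylinder does not reach this height (z outside [0, 8]); the r=3 cylinder at (9.5, 2.5) gives a regular 32-gon of circumradius 3 (constant along its height) (perimeter = 2·32·3.000·sin(180°/32) = 18.82 mm); Taking the union: only the r=3 cylinder at (9.5, 2.5) is present, so the union is just that shape — boundary = 18.82 mm. Overall, the cross-section is a single solid region. Total boundary length (outer) = 18.82 mm.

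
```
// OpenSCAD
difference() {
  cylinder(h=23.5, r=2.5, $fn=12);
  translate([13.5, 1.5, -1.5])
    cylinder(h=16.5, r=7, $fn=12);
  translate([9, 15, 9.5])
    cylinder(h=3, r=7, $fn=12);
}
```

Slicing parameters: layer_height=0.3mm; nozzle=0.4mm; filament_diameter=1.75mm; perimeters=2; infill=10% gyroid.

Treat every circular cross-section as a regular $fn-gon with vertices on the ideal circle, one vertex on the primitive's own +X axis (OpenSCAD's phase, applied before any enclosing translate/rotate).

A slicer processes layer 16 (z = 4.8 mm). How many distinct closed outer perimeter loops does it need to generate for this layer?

At z = 4.8 mm: the cylinder: section is a regular 12-gon, circumradius r=2.5; the r=7 cylinder at (13.5, 1.5) contributes a regular 12-gon of circumradius 7; the cylinder at (9, 15) is absent (z outside [9.5, 12.5]); Subtracting the remaining from the first: starting from the r=2.5 cylinder, the r=7 cylinder at (13.5, 1.5) misses the remaining region (no effect) — 1 connected region. The result has 1 disconnected region.

1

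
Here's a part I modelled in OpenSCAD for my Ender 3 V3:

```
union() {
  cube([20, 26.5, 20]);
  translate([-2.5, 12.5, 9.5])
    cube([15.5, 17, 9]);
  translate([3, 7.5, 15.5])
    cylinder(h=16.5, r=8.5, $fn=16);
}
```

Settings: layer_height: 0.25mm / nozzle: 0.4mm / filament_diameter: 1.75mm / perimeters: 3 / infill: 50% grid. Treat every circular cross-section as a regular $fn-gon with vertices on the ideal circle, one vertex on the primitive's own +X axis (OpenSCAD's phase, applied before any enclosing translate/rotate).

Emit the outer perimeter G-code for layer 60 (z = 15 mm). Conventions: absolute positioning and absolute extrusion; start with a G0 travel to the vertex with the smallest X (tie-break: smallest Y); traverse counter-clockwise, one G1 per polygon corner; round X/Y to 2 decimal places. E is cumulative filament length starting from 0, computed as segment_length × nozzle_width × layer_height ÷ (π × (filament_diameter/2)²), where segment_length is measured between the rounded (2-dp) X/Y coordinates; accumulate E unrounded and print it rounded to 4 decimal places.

G0 X-2.50 Y12.50 Z15.00
G1 X0.00 Y12.50 E0.1039
G1 X0.00 Y0.00 E0.6236
G1 X20.00 Y0.00 E1.4551
G1 X20.00 Y26.50 E2.5569
G1 X13.00 Y26.50 E2.8479
G1 X13.00 Y29.50 E2.9726
G1 X-2.50 Y29.50 E3.6170
G1 X-2.50 Y12.50 E4.3238

At z = 15 mm: the cube is present — its section is the full 20×26.5 rectangle; the cube at (-2.5, 12.5) (footprint 15.5×17) is included at this height; the cylinder at (3, 7.5) is absent (z outside [15.5, 32]); Combining (union): the regions partially overlap (shared area 182.00 mm²), so overlapping operands fuse into one piece — 1 connected region. The outline is a single polygon with 8 vertices. Extrusion per mm of travel: 0.4 × 0.25 / (π × 0.875²) = 0.041575. Accumulating E over each segment gives final E = 4.3238.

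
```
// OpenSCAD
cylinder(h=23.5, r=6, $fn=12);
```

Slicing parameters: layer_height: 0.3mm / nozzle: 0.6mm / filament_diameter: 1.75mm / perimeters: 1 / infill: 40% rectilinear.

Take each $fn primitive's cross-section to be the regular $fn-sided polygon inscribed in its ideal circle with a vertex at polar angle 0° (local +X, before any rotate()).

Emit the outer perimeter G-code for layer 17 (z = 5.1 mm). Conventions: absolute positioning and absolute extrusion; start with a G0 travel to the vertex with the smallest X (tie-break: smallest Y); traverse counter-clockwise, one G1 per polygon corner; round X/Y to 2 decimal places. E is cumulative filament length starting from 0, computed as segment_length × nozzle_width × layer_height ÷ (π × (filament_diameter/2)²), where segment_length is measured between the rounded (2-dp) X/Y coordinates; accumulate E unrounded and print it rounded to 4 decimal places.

G0 X-6.00 Y0.00 Z5.10
G1 X-5.20 Y-3.00 E0.2324
G1 X-3.00 Y-5.20 E0.4652
G1 X0.00 Y-6.00 E0.6975
G1 X3.00 Y-5.20 E0.9299
G1 X5.20 Y-3.00 E1.1627
G1 X6.00 Y0.00 E1.3951
G1 X5.20 Y3.00 E1.6274
G1 X3.00 Y5.20 E1.8603
G1 X0.00 Y6.00 E2.0926
G1 X-3.00 Y5.20 E2.3250
G1 X-5.20 Y3.00 E2.5578
G1 X-6.00 Y0.00 E2.7901

At z = 5.1 mm: the r=6 cylinder contributes a regular 12-gon of circumradius 6. The outline is a single polygon with 12 vertices. Extrusion per mm of travel: 0.6 × 0.3 / (π × 0.875²) = 0.074835. Accumulating E over each segment gives final E = 2.7901.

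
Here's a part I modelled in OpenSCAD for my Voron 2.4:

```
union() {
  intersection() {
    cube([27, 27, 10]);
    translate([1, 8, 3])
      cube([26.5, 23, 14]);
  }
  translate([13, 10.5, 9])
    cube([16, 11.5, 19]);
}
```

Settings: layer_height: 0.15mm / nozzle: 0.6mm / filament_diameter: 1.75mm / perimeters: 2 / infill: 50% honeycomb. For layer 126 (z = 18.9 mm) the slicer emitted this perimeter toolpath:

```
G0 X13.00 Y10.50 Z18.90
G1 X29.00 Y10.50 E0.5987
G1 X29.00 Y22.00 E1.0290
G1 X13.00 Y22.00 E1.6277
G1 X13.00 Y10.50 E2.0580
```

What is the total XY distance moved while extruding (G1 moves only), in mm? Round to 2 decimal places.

Sum the Euclidean lengths of each G1 segment: total = 55.00 mm.

55.00 mm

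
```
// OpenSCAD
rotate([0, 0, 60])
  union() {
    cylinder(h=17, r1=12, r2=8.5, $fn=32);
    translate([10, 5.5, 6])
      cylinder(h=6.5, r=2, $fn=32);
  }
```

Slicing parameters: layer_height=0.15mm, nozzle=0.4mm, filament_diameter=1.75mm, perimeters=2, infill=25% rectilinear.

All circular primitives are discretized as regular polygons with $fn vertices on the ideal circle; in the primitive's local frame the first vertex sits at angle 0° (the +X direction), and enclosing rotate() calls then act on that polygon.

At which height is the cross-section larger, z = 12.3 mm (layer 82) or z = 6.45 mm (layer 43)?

Layer 82 (z = 12.3): the cone: at t=0.724 of its height the radius interpolates to r₁+(r₂−r₁)t = 9.468, giving a regular 32-gon of that circumradius (area = (32/2)·9.468²·sin(360°/32) = 279.79 mm²); the r=2 cylinder at (10, 5.5) contributes a regular 32-gon of circumradius 2 (area = (32/2)·2.000²·sin(360°/32) = 12.49 mm²); Taking the union: the regions partially overlap — summed areas 292.28 mm² minus the doubly-counted overlap 0.00 mm² gives 292.28 mm² — area = 292.28 mm²; (rotated 60° about Z; rotation is an isometry so areas/perimeters/island counts are preserved). So its area = 292.28 mm². Layer 43 (z = 6.45): the cone contributes a regular 32-gon of circumradius 10.672 (interpolated between r1=12 and r2=8.5 at t=0.379) (area = (32/2)·10.672²·sin(360°/32) = 355.51 mm²); the r=2 cylinder at (10, 5.5) gives a regular 32-gon of circumradius 2 (constant along its height) (area = (32/2)·2.000²·sin(360°/32) = 12.49 mm²); Taking the union: the regions partially overlap — summed areas 368.00 mm² minus the doubly-counted overlap 3.06 mm² gives 364.94 mm² — area = 364.94 mm²; (rotated 60° about Z; rotation is an isometry so areas/perimeters/island counts are preserved). So its area = 364.94 mm². Layer 43 is larger (364.94 vs 292.28 mm²).

layer 43 (z = 6.45 mm)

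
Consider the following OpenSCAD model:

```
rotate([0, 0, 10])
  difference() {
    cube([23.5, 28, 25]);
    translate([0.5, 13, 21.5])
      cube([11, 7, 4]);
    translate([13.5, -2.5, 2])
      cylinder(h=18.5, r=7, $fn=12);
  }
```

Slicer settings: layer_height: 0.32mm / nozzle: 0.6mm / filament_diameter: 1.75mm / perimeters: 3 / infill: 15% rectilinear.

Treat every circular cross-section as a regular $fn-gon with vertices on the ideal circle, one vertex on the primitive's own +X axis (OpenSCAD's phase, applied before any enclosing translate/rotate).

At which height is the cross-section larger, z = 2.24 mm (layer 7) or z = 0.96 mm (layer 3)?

layer 3 (z = 0.96 mm)

Layer 7 (z = 2.24): the cube (footprint 23.5×28) is included at this height (area 658.00 mm²); the cube at (0.5, 13) is absent (z outside [21.5, 25.5]); the r=7 cylinder at (13.5, -2.5) contributes a regular 12-gon of circumradius 7 (area = (12/2)·7.000²·sin(360°/12) = 147.00 mm²); Subtracting the remaining from the first: starting from the 23.5×28 cube (658.00 mm²), the r=7 cylinder at (13.5, -2.5) partially overlaps it — only the 40.17 mm² overlap (of its 147.00 mm²) is removed, clipping the outline — area = 617.83 mm²; (whole slice rotated 10° about Z — lengths, areas and connectivity unchanged). So its area = 617.83 mm². Layer 3 (z = 0.96): the cube (footprint 23.5×28) is included at this height (area 658.00 mm²); the cube at (0.5, 13) is absent (z outside [21.5, 25.5]); the cylinder at (13.5, -2.5) does not reach this height (z outside [2, 20.5]); After the difference (first − rest): none of the subtracted shapes is present at this height, so the 23.5×28 cube is unchanged — area = 658.00 mm²; (rotated 10° about Z; rotation is an isometry so areas/perimeters/island counts are preserved). So its area = 658.00 mm². Layer 3 is larger (658.00 vs 617.83 mm²).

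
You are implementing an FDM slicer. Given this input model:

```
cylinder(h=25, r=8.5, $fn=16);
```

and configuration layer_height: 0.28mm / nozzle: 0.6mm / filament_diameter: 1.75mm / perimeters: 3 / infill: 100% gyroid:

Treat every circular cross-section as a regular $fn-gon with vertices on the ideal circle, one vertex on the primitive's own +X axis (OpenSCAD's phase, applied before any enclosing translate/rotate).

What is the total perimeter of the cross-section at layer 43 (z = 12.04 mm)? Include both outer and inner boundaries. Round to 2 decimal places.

At z = 12.04 mm: the r=8.5 cylinder gives a regular 16-gon of circumradius 8.5 (constant along its height) (perimeter = 2·16·8.500·sin(180°/16) = 53.06 mm). Overall, the cross-section is a single solid region. Total boundary length (outer) = 53.06 mm.

53.06 mm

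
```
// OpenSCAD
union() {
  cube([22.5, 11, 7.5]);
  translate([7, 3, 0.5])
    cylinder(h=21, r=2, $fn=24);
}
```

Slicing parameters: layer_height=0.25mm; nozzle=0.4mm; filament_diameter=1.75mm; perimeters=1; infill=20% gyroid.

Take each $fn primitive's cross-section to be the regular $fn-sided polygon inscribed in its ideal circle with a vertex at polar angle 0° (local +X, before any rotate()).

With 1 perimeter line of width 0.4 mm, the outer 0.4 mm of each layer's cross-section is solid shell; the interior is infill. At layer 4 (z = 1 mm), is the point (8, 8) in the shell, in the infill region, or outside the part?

infill

At z = 1 mm: the cube is present — its section is the full 22.5×11 rectangle; the r=2 cylinder at (7, 3) contributes a regular 24-gon of circumradius 2; Combining (union): the r=2 cylinder at (7, 3) lies entirely inside the 22.5×11 cube, so the union is just the 22.5×11 cube — 1 connected region. Overall, the cross-section is a single solid region. The nearest boundary edge runs (0.00, 11.00)→(22.50, 11.00); distance from the point to it = 3.00 mm. The point is inside the cross-section and 3.00 mm from the nearest boundary — more than the 0.4 mm shell width (1 × 0.4), so it's in the infill interior.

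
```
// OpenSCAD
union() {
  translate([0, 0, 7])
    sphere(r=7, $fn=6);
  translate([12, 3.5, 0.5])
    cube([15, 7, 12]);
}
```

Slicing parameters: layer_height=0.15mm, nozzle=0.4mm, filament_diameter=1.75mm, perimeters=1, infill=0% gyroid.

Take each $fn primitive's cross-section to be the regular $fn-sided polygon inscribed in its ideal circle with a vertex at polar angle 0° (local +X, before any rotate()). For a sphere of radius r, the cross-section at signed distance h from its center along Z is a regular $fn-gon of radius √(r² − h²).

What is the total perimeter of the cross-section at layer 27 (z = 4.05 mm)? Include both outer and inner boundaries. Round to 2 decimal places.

82.09 mm

At z = 4.05 mm: the r=7 sphere contributes a regular 6-gon of circumradius √(7²−2.95²) = 6.348 (perimeter = 2·6·6.348·sin(180°/6) = 38.09 mm); the 15×7 cube at (12, 3.5) contributes its full rectangle (perimeter 44.00 mm); Taking the union: the 2 present regions are separate (no shared area or edge), so areas and boundary lengths simply add and each stays a separate island — boundary = 82.09 mm. Overall, the cross-section has 2 separate islands. Total boundary length (outer) = 82.09 mm.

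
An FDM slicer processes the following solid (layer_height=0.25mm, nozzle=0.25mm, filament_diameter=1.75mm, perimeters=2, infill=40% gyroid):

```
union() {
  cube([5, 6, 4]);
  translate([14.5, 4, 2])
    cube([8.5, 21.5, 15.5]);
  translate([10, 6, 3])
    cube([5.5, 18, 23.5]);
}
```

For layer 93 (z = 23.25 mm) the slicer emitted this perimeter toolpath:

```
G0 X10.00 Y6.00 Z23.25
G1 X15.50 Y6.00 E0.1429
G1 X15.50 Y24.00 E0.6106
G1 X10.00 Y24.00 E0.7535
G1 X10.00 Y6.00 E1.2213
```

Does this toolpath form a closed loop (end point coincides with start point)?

yes

Start point (G0): (10.00, 6.00). End point (last G1): the path returns to the start — closed.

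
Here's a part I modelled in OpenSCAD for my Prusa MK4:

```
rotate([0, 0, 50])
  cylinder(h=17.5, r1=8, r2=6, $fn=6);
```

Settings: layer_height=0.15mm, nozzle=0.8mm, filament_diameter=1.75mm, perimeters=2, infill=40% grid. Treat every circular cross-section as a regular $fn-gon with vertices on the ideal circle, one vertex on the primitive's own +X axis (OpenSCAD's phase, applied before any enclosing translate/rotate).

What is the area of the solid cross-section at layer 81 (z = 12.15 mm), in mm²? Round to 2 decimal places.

113.56 mm²

At z = 12.15 mm: the cone: at t=0.694 of its height the radius interpolates to r₁+(r₂−r₁)t = 6.611, giving a regular 6-gon of that circumradius (area = (6/2)·6.611²·sin(360°/6) = 113.56 mm²); (rotated 50° about Z; rotation is an isometry so areas/perimeters/island counts are preserved). Overall, the cross-section is a single solid region. Net area = 113.56 mm².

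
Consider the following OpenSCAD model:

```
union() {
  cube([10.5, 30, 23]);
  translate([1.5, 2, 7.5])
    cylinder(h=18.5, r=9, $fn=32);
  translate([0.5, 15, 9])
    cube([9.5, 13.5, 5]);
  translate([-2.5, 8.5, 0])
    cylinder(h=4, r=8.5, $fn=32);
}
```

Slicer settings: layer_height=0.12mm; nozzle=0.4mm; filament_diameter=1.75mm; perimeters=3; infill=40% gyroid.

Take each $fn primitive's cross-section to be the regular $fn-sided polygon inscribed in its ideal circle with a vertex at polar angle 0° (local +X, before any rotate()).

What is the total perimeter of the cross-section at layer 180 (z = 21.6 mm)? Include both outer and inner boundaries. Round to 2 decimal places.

At z = 21.6 mm: the 10.5×30 cube contributes its full rectangle (perimeter 81.00 mm); the cylinder at (1.5, 2): section is a regular 32-gon, circumradius r=9 (perimeter = 2·32·9.000·sin(180°/32) = 56.46 mm); the cube at (0.5, 15) does not reach this height (z outside [9, 14]); the cylinder at (-2.5, 8.5) is not intersected at this z (z outside [0, 4]); Combining (union): the regions partially overlap (shared area 97.40 mm²), so the edge portions inside another operand are dropped and the merged outline is re-measured after clipping — boundary = 98.71 mm. Overall, the cross-section is a single solid region. Total boundary length (outer) = 98.71 mm.

98.71 mm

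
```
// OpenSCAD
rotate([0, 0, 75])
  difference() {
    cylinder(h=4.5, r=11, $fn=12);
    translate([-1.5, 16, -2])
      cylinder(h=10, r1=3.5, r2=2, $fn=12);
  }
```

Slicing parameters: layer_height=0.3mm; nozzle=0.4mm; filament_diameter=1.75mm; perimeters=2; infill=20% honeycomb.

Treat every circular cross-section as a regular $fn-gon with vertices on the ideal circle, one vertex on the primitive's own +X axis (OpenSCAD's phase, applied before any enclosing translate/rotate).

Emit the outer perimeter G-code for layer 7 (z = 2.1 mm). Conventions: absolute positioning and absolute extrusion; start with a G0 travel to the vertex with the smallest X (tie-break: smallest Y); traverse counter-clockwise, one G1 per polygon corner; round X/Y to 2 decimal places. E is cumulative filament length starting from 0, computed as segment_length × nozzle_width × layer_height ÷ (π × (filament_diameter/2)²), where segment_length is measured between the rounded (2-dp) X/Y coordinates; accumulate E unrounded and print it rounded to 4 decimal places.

G0 X-10.63 Y-2.85 Z2.10
G1 X-7.78 Y-7.78 E0.2841
G1 X-2.85 Y-10.63 E0.5682
G1 X2.85 Y-10.63 E0.8526
G1 X7.78 Y-7.78 E1.1367
G1 X10.63 Y-2.85 E1.4208
G1 X10.63 Y2.85 E1.7051
G1 X7.78 Y7.78 E1.9892
G1 X2.85 Y10.63 E2.2733
G1 X-2.85 Y10.63 E2.5577
G1 X-7.78 Y7.78 E2.8418
G1 X-10.63 Y2.85 E3.1259
G1 X-10.63 Y-2.85 E3.4103

At z = 2.1 mm: the cylinder: section is a regular 12-gon, circumradius r=11; the cone at (-1.5, 16): at t=0.410 of its height the radius interpolates to r₁+(r₂−r₁)t = 2.885, giving a regular 12-gon of that circumradius; Subtracting the remaining from the first: starting from the r=11 cylinder, the cone at (-1.5, 16) misses the remaining region (no effect) — 1 connected region; (rotated 75° about Z; rotation is an isometry so areas/perimeters/island counts are preserved). The outline is a single polygon with 12 vertices. Extrusion per mm of travel: 0.4 × 0.3 / (π × 0.875²) = 0.049890. Accumulating E over each segment gives final E = 3.4103.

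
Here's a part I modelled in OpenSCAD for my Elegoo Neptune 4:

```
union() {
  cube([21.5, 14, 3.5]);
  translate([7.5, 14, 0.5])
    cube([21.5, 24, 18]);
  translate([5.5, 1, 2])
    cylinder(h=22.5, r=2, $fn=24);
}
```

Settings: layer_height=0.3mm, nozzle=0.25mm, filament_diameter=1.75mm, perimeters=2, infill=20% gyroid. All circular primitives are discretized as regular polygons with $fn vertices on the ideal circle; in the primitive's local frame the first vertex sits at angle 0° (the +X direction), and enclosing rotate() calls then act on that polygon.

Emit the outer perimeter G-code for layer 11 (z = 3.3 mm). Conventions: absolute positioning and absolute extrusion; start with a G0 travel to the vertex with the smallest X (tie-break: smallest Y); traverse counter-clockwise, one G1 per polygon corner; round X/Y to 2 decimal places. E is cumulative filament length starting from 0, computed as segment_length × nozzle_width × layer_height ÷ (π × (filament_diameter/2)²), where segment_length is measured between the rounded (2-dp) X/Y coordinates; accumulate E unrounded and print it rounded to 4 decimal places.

G0 X0.00 Y0.00 Z3.30
G1 X3.77 Y0.00 E0.1176
G1 X4.09 Y-0.41 E0.1338
G1 X4.50 Y-0.73 E0.1500
G1 X4.98 Y-0.93 E0.1662
G1 X5.50 Y-1.00 E0.1826
G1 X6.02 Y-0.93 E0.1989
G1 X6.50 Y-0.73 E0.2151
G1 X6.91 Y-0.41 E0.2314
G1 X7.23 Y0.00 E0.2476
G1 X21.50 Y0.00 E0.6925
G1 X21.50 Y14.00 E1.1291
G1 X29.00 Y14.00 E1.3629
G1 X29.00 Y38.00 E2.1113
G1 X7.50 Y38.00 E2.7817
G1 X7.50 Y14.00 E3.5300
G1 X0.00 Y14.00 E3.7639
G1 X0.00 Y0.00 E4.2004

At z = 3.3 mm: the cube (footprint 21.5×14) is included at this height; the cube at (7.5, 14) is present — its section is the full 21.5×24 rectangle; the cylinder at (5.5, 1): section is a regular 24-gon, circumradius r=2; Combining (union): the regions partially overlap (shared area 10.01 mm²), so overlapping operands fuse into one piece — 1 connected region. The outline is a single polygon with 17 vertices. Extrusion per mm of travel: 0.25 × 0.3 / (π × 0.875²) = 0.031181. Accumulating E over each segment gives final E = 4.2004.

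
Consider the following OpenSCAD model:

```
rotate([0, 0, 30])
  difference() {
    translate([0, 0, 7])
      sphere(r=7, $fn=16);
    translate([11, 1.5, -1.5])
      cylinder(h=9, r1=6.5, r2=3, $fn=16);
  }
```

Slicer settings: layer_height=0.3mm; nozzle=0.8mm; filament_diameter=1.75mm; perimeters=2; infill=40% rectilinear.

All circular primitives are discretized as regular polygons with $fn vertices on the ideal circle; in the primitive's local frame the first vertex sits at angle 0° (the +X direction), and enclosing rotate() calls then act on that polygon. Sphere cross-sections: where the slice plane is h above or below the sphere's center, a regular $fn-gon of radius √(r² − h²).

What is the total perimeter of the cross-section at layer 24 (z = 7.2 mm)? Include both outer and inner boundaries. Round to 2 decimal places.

43.68 mm

At z = 7.2 mm: the sphere: section is a regular 16-gon, circumradius = √(r²−h²) = √(7²−0.2²) = 6.997 (perimeter = 2·16·6.997·sin(180°/16) = 43.68 mm); the cone at (11, 1.5): at t=0.967 of its height the radius interpolates to r₁+(r₂−r₁)t = 3.117, giving a regular 16-gon of that circumradius (perimeter = 2·16·3.117·sin(180°/16) = 19.46 mm); After the difference (first − rest): starting from the r=7 sphere, the cone at (11, 1.5) misses the remaining region (no effect) — boundary = 43.68 mm; (rotated 30° about Z; rotation is an isometry so areas/perimeters/island counts are preserved). Overall, the cross-section is a single solid region. Total boundary length (outer) = 43.68 mm.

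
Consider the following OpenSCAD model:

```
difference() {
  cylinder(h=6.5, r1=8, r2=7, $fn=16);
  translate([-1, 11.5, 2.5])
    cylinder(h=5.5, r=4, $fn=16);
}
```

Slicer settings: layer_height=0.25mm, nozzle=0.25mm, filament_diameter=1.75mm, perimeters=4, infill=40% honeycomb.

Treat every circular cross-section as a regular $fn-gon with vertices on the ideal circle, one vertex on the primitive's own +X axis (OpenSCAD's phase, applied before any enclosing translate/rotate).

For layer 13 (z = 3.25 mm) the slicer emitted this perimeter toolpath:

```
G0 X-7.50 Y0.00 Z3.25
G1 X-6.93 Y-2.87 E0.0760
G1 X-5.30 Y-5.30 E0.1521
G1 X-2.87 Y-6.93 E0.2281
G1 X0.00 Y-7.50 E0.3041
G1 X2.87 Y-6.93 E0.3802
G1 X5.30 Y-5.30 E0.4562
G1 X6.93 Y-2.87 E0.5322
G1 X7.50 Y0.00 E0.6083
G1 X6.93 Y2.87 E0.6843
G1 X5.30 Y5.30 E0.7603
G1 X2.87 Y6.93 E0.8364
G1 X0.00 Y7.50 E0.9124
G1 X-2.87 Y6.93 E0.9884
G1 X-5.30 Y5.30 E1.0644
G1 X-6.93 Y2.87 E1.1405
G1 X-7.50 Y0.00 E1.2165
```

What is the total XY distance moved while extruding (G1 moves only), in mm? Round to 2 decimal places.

Sum the Euclidean lengths of each G1 segment: total = 46.82 mm.

46.82 mm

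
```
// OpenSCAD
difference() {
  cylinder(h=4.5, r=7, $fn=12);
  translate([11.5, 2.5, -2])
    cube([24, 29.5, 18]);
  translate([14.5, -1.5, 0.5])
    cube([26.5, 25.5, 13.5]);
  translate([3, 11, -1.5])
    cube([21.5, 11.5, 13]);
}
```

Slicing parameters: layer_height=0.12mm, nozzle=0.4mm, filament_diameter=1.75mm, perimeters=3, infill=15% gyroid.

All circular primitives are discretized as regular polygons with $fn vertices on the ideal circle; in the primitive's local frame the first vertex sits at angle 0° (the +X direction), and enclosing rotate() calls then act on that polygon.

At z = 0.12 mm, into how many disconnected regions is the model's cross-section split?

At z = 0.12 mm: the r=7 cylinder contributes a regular 12-gon of circumradius 7; the cube at (11.5, 2.5) is present — its section is the full 24×29.5 rectangle; the cube at (14.5, -1.5) is not intersected at this z (z outside [0.5, 14]); the cube at (3, 11) is present — its section is the full 21.5×11.5 rectangle; Subtracting the remaining from the first: starting from the r=7 cylinder, the 24×29.5 cube at (11.5, 2.5) misses the remaining region (no effect); the 21.5×11.5 cube at (3, 11) misses the remaining region (no effect) — 1 connected region. The result has 1 disconnected region.

1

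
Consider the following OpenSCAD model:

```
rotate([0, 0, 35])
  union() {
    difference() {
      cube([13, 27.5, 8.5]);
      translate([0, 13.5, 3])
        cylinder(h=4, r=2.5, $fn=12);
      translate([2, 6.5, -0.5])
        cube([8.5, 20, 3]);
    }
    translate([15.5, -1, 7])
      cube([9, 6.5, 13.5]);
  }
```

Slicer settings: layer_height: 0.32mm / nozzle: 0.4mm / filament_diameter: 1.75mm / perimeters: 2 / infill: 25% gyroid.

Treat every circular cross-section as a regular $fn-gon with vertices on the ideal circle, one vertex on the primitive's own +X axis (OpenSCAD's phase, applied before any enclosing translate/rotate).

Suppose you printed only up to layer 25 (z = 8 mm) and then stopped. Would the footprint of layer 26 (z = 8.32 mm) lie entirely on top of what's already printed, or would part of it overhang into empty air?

Compare the two slices. At z = 8: the cube (footprint 13×27.5) is included at this height (area 357.50 mm²); the cylinder at (0, 13.5) is not intersected at this z (z outside [3, 7]); the cube at (2, 6.5) is absent (z outside [-0.5, 2.5]); After the difference (first − rest): none of the subtracted shapes is present at this height, so the 13×27.5 cube is unchanged — area = 357.50 mm²; the cube at (15.5, -1) (footprint 9×6.5) is included at this height (area 58.50 mm²); Merging all regions: the 2 present regions are separate (no shared area or edge), so areas and boundary lengths simply add and each stays a separate island — area = 416.00 mm²; (rotated 35° about Z; rotation is an isometry so areas/perimeters/island counts are preserved). At z = 8.32: the 13×27.5 cube contributes its full rectangle (area 357.50 mm²); the cylinder at (0, 13.5) does not reach this height (z outside [3, 7]); the cube at (2, 6.5) does not reach this height (z outside [-0.5, 2.5]); After the difference (first − rest): none of the subtracted shapes is present at this height, so the 13×27.5 cube is unchanged — area = 357.50 mm²; the cube at (15.5, -1) (footprint 9×6.5) is included at this height (area 58.50 mm²); Merging all regions: the 2 present regions are separate (no shared area or edge), so areas and boundary lengths simply add and each stays a separate island — area = 416.00 mm²; (rotated 35° about Z; rotation is an isometry so areas/perimeters/island counts are preserved). Checking containment: the cross-section at z = 8.32 is a subset of the cross-section at z = 8.

entirely on top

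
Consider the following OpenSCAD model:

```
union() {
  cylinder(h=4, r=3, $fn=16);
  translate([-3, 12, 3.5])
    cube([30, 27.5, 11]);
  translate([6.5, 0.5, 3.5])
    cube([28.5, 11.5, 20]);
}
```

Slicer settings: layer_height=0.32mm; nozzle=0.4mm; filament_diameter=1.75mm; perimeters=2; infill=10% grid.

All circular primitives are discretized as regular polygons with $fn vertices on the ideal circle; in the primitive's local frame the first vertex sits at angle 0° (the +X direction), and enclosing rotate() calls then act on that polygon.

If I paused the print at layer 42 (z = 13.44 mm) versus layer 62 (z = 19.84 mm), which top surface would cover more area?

layer 42 (z = 13.44 mm)

Layer 42 (z = 13.44): the cylinder is absent (z outside [0, 4]); the 30×27.5 cube at (-3, 12) contributes its full rectangle (area 825.00 mm²); the cube at (6.5, 0.5) is present — its section is the full 28.5×11.5 rectangle (area 327.75 mm²); Taking the union: the 2 present regions share edge segments without overlapping in area, so areas simply add but the touching pieces fuse into one outline (the shared edge portions become interior and drop out of the boundary) — area = 1152.75 mm². So its area = 1152.75 mm². Layer 62 (z = 19.84): the cylinder is not intersected at this z (z outside [0, 4]); the cube at (-3, 12) does not reach this height (z outside [3.5, 14.5]); the 28.5×11.5 cube at (6.5, 0.5) contributes its full rectangle (area 327.75 mm²); Combining (union): only the 28.5×11.5 cube at (6.5, 0.5) is present, so the union is just that shape — area = 327.75 mm². So its area = 327.75 mm². Layer 42 is larger (1152.75 vs 327.75 mm²).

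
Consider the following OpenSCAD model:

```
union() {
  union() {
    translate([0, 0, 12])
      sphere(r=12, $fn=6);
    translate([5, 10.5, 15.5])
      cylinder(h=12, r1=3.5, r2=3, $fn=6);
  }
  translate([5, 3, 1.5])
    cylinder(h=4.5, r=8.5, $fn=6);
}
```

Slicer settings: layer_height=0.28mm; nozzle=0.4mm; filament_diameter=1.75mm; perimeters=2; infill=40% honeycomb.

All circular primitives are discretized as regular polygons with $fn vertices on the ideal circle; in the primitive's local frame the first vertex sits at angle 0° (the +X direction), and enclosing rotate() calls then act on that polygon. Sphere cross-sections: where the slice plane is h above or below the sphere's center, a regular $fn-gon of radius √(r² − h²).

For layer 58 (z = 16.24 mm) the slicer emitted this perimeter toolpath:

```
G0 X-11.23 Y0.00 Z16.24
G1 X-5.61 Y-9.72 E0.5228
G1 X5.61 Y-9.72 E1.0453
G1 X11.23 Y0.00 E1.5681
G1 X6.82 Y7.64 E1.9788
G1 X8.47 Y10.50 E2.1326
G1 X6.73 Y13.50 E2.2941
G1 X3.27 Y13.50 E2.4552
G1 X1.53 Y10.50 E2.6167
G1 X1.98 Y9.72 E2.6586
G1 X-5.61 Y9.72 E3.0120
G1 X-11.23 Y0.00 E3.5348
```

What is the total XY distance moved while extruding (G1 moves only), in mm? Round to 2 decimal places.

Sum the Euclidean lengths of each G1 segment: total = 75.91 mm.

75.91 mm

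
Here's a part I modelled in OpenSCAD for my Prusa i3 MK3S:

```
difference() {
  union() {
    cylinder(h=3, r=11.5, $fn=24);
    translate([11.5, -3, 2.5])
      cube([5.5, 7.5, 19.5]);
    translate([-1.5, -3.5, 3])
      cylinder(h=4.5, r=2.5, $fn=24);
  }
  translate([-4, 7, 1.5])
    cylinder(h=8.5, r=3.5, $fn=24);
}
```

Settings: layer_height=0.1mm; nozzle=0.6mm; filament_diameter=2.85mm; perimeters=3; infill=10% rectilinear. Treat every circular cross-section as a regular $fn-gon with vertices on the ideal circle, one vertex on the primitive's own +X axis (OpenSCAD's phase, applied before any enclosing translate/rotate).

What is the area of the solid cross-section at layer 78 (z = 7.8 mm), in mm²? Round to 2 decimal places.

At z = 7.8 mm: the cylinder does not reach this height (z outside [0, 3]); the cube at (11.5, -3) is present — its section is the full 5.5×7.5 rectangle (area 41.25 mm²); the cylinder at (-1.5, -3.5) is not intersected at this z (z outside [3, 7.5]); Taking the union: only the 5.5×7.5 cube at (11.5, -3) is present, so the union is just that shape — area = 41.25 mm²; the r=3.5 cylinder at (-4, 7) contributes a regular 24-gon of circumradius 3.5 (area = (24/2)·3.500²·sin(360°/24) = 38.05 mm²); Taking the first minus the rest: starting from that combined region (41.25 mm²), the r=3.5 cylinder at (-4, 7) misses the remaining region (no effect) — area = 41.25 mm². Overall, the cross-section is a single solid region. Net area = 41.25 mm².

41.25 mm²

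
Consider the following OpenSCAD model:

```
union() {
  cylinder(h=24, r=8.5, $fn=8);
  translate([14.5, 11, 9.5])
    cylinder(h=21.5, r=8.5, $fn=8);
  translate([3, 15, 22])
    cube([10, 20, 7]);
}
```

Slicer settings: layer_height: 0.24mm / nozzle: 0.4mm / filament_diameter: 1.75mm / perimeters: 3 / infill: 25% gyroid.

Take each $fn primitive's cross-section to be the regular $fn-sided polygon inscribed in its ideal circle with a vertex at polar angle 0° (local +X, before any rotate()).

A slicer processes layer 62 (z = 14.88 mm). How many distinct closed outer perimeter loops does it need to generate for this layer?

2

At z = 14.88 mm: the r=8.5 cylinder gives a regular 8-gon of circumradius 8.5 (constant along its height); the r=8.5 cylinder at (14.5, 11) gives a regular 8-gon of circumradius 8.5 (constant along its height); the cube at (3, 15) is not intersected at this z (z outside [22, 29]); Taking the union: the 2 present regions are separate (no shared area or edge), so areas and boundary lengths simply add and each stays a separate island — 2 connected regions. The result has 2 disconnected regions.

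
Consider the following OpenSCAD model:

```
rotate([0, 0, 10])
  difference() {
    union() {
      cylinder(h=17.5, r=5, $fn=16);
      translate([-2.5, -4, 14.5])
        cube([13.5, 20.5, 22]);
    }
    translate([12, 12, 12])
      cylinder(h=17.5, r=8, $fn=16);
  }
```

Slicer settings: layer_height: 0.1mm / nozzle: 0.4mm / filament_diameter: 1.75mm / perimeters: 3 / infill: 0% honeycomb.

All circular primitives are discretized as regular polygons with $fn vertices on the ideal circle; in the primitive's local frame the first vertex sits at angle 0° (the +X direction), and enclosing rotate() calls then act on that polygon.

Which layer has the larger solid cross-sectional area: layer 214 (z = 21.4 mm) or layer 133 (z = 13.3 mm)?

Layer 214 (z = 21.4): the cylinder is not intersected at this z (z outside [0, 17.5]); the cube at (-2.5, -4) (footprint 13.5×20.5) is included at this height (area 276.75 mm²); Taking the union: only the 13.5×20.5 cube at (-2.5, -4) is present, so the union is just that shape — area = 276.75 mm²; the r=8 cylinder at (12, 12) contributes a regular 16-gon of circumradius 8 (area = (16/2)·8.000²·sin(360°/16) = 195.93 mm²); After the difference (first − rest): starting from the result so far (276.75 mm²), the r=8 cylinder at (12, 12) partially overlaps it — only the 70.08 mm² overlap (of its 195.93 mm²) is removed, clipping the outline — area = 206.67 mm²; (whole slice rotated 10° about Z — lengths, areas and connectivity unchanged). So its area = 206.67 mm². Layer 133 (z = 13.3): the r=5 cylinder gives a regular 16-gon of circumradius 5 (constant along its height) (area = (16/2)·5.000²·sin(360°/16) = 76.54 mm²); the cube at (-2.5, -4) does not reach this height (z outside [14.5, 36.5]); Combining (union): only the r=5 cylinder is present, so the union is just that shape — area = 76.54 mm²; the r=8 cylinder at (12, 12) contributes a regular 16-gon of circumradius 8 (area = (16/2)·8.000²·sin(360°/16) = 195.93 mm²); Subtracting the remaining from the first: starting from the result so far (76.54 mm²), the r=8 cylinder at (12, 12) misses the remaining region (no effect) — area = 76.54 mm²; (rotated 10° about Z; rotation is an isometry so areas/perimeters/island counts are preserved). So its area = 76.54 mm². Layer 214 is larger (206.67 vs 76.54 mm²).

layer 214 (z = 21.4 mm)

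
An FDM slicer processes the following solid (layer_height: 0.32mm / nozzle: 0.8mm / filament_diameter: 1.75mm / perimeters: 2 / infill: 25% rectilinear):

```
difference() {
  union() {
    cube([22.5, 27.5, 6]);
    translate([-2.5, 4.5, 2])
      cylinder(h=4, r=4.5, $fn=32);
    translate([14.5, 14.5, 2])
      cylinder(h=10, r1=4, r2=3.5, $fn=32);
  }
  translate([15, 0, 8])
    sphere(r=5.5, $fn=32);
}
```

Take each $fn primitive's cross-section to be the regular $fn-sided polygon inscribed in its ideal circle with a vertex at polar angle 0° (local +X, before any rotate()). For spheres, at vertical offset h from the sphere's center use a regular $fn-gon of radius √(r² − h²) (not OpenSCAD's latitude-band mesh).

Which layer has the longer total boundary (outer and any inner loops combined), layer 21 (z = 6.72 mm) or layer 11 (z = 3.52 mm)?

layer 11 (z = 3.52 mm)

Layer 21 (z = 6.72): the cube is not intersected at this z (z outside [0, 6]); the cylinder at (-2.5, 4.5) is absent (z outside [2, 6]); the cone at (14.5, 14.5): at t=0.472 of its height the radius interpolates to r₁+(r₂−r₁)t = 3.764, giving a regular 32-gon of that circumradius (perimeter = 2·32·3.764·sin(180°/32) = 23.61 mm); Merging all regions: only the cone at (14.5, 14.5) is present, so the union is just that shape — boundary = 23.61 mm; the r=5.5 sphere at (15, 0) contributes a regular 32-gon of circumradius √(5.5²−1.28²) = 5.349 (perimeter = 2·32·5.349·sin(180°/32) = 33.55 mm); After the difference (first − rest): starting from that combined region, the r=5.5 sphere at (15, 0) misses the remaining region (no effect) — boundary = 23.61 mm. So its perimeter = 23.61 mm. Layer 11 (z = 3.52): the cube is present — its section is the full 22.5×27.5 rectangle (perimeter 100.00 mm); the r=4.5 cylinder at (-2.5, 4.5) gives a regular 32-gon of circumradius 4.5 (constant along its height) (perimeter = 2·32·4.500·sin(180°/32) = 28.23 mm); the cone at (14.5, 14.5): at t=0.152 of its height the radius interpolates to r₁+(r₂−r₁)t = 3.924, giving a regular 32-gon of that circumradius (perimeter = 2·32·3.924·sin(180°/32) = 24.62 mm); Merging all regions: the regions partially overlap (shared area 58.46 mm²), so the edge portions inside another operand are dropped and the merged outline is re-measured after clipping — boundary = 111.92 mm; the sphere at (15, 0): section is a regular 32-gon, circumradius = √(r²−h²) = √(5.5²−4.48²) = 3.191 (perimeter = 2·32·3.191·sin(180°/32) = 20.01 mm); Subtracting the remaining from the first: starting from the result so far, the r=5.5 sphere at (15, 0) partially overlaps it — only the 15.89 mm² overlap (of its 31.78 mm²) is removed, clipping the outline — boundary = 115.55 mm. So its perimeter = 115.55 mm. Layer 11 is larger (115.55 vs 23.61 mm).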